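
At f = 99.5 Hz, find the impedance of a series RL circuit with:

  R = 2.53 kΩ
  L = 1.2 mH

Step 1 — Angular frequency: ω = 2π·f = 2π·99.5 = 625.2 rad/s.
Step 2 — Component impedances:
  R: Z = R = 2530 Ω
  L: Z = jωL = j·625.2·0.0012 = 0 + j0.7502 Ω
Step 3 — Series combination: Z_total = R + L = 2530 + j0.7502 Ω = 2530∠0.0° Ω.

Z = 2530 + j0.7502 Ω = 2530∠0.0° Ω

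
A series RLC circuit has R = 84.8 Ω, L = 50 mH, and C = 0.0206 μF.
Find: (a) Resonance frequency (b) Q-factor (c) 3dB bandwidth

Step 1 — Resonance: ω₀ = 1/√(LC) = 1/√(0.05·2.06e-08) = 3.116e+04 rad/s.
Step 2 — f₀ = ω₀/(2π) = 4959 Hz.
Step 3 — Series Q: Q = ω₀L/R = 3.116e+04·0.05/84.8 = 18.37.
Step 4 — Bandwidth: Δω = ω₀/Q = 1696 rad/s; BW = Δω/(2π) = 269.9 Hz.

(a) f₀ = 4959 Hz  (b) Q = 18.37  (c) BW = 269.9 Hz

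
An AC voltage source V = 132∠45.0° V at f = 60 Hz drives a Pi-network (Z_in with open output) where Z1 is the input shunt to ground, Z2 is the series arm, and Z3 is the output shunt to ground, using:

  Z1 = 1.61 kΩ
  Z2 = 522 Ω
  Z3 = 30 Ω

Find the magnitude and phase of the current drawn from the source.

Step 1 — Angular frequency: ω = 2π·f = 2π·60 = 377 rad/s.
Step 2 — Component impedances:
  Z1: Z = R = 1610 Ω
  Z2: Z = R = 522 Ω
  Z3: Z = R = 30 Ω
Step 3 — With open output, the series arm Z2 and the output shunt Z3 appear in series to ground: Z2 + Z3 = 552 Ω.
Step 4 — Parallel with input shunt Z1: Z_in = Z1 || (Z2 + Z3) = 411.1 Ω = 411.1∠0.0° Ω.
Step 5 — Source phasor: V = 132∠45.0° V = 93.34 + j93.34 V.
Step 6 — Ohm's law: I = V / Z_total = (93.34 + j93.34) / (411.1) = 0.2271 + j0.2271 A.
Step 7 — Convert to polar: |I| = 0.3211 A, ∠I = 45.0°.

I = 0.3211∠45.0° A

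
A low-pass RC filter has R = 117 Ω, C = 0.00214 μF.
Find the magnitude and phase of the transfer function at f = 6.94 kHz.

Step 1 — Angular frequency: ω = 2π·6940 = 4.361e+04 rad/s.
Step 2 — Transfer function: H(jω) = 1/(1 + jωRC).
Step 3 — Denominator: 1 + jωRC = 1 + j·4.361e+04·117·2.14e-09 = 1 + j0.01092.
Step 4 — H = 0.9999 - j0.01092.
Step 5 — Magnitude: |H| = 0.9999 (-0.0 dB); phase: φ = -0.6°.

|H| = 0.9999 (-0.0 dB), φ = -0.6°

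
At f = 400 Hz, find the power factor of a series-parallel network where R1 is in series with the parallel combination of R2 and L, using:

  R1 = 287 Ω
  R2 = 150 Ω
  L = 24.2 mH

Step 1 — Angular frequency: ω = 2π·f = 2π·400 = 2513 rad/s.
Step 2 — Component impedances:
  R1: Z = R = 287 Ω
  R2: Z = R = 150 Ω
  L: Z = jωL = j·2513·0.0242 = 0 + j60.82 Ω
Step 3 — Parallel branch: R2 || L = 1/(1/R2 + 1/L) = 21.18 + j52.23 Ω.
Step 4 — Series with R1: Z_total = R1 + (R2 || L) = 308.2 + j52.23 Ω = 312.6∠9.6° Ω.
Step 5 — Power factor: PF = cos(φ) = Re(Z)/|Z| = 308.2/312.6 = 0.9859.
Step 6 — Type: Im(Z) = 52.23 ⇒ lagging (phase φ = 9.6°).

PF = 0.9859 (lagging, φ = 9.6°)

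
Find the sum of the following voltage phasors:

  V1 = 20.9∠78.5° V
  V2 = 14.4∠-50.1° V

Step 1 — Convert each phasor to rectangular form:
  V1 = 20.9·(cos(78.5°) + j·sin(78.5°)) = 4.167 + j20.48 V
  V2 = 14.4·(cos(-50.1°) + j·sin(-50.1°)) = 9.237 - j11.05 V
Step 2 — Sum components: V_total = 13.4 + j9.433 V.
Step 3 — Convert to polar: |V_total| = 16.39 V, ∠V_total = 35.1°.

V_total = 16.39∠35.1° V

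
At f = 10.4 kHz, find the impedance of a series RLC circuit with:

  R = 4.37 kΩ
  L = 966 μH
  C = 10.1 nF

Step 1 — Angular frequency: ω = 2π·f = 2π·1.04e+04 = 6.535e+04 rad/s.
Step 2 — Component impedances:
  R: Z = R = 4370 Ω
  L: Z = jωL = j·6.535e+04·0.000966 = 0 + j63.12 Ω
  C: Z = 1/(jωC) = -j/(ω·C) = 0 - j1515 Ω
Step 3 — Series combination: Z_total = R + L + C = 4370 - j1452 Ω = 4605∠-18.4° Ω.

Z = 4370 - j1452 Ω = 4605∠-18.4° Ω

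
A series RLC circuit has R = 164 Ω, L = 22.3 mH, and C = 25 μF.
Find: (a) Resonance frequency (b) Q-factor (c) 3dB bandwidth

Step 1 — Resonance: ω₀ = 1/√(LC) = 1/√(0.0223·2.5e-05) = 1339 rad/s.
Step 2 — f₀ = ω₀/(2π) = 213.2 Hz.
Step 3 — Series Q: Q = ω₀L/R = 1339·0.0223/164 = 0.1821.
Step 4 — Bandwidth: Δω = ω₀/Q = 7354 rad/s; BW = Δω/(2π) = 1170 Hz.

(a) f₀ = 213.2 Hz  (b) Q = 0.1821  (c) BW = 1170 Hz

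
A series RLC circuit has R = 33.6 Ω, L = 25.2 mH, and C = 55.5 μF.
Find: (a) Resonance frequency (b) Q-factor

Step 1 — Resonance condition Im(Z)=0 gives ω₀ = 1/√(LC).
Step 2 — ω₀ = 1/√(0.0252·5.55e-05) = 845.6 rad/s.
Step 3 — f₀ = ω₀/(2π) = 134.6 Hz.
Step 4 — Series Q: Q = ω₀L/R = 845.6·0.0252/33.6 = 0.6342.

(a) f₀ = 134.6 Hz  (b) Q = 0.6342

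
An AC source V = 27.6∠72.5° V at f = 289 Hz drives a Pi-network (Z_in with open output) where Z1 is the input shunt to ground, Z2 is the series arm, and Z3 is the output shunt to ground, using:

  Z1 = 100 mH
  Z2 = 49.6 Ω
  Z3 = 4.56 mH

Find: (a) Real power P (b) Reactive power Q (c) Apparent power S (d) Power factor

Step 1 — Angular frequency: ω = 2π·f = 2π·289 = 1816 rad/s.
Step 2 — Component impedances:
  Z1: Z = jωL = j·1816·0.1 = 0 + j181.6 Ω
  Z2: Z = R = 49.6 Ω
  Z3: Z = jωL = j·1816·0.00456 = 0 + j8.28 Ω
Step 3 — With open output, the series arm Z2 and the output shunt Z3 appear in series to ground: Z2 + Z3 = 49.6 + j8.28 Ω.
Step 4 — Parallel with input shunt Z1: Z_in = Z1 || (Z2 + Z3) = 42.47 + j19.01 Ω = 46.53∠24.1° Ω.
Step 5 — Source phasor: V = 27.6∠72.5° V = 8.299 + j26.32 V.
Step 6 — Current: I = V / Z = 0.3939 + j0.4434 A = 0.5931∠48.4° A.
Step 7 — Complex power: S = V·I* = 14.94 + j6.689 VA.
Step 8 — Real power: P = Re(S) = 14.94 W.
Step 9 — Reactive power: Q = Im(S) = 6.689 VAR.
Step 10 — Apparent power: |S| = 16.37 VA.
Step 11 — Power factor: PF = P/|S| = 0.9127 (lagging).

(a) P = 14.94 W  (b) Q = 6.689 VAR  (c) S = 16.37 VA  (d) PF = 0.9127 (lagging)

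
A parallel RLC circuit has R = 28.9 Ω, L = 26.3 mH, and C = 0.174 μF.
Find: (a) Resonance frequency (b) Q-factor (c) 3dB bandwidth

Step 1 — Resonance: ω₀ = 1/√(LC) = 1/√(0.0263·1.74e-07) = 1.478e+04 rad/s.
Step 2 — f₀ = ω₀/(2π) = 2353 Hz.
Step 3 — Parallel Q: Q = R/(ω₀L) = 28.9/(1.478e+04·0.0263) = 0.07434.
Step 4 — Bandwidth: Δω = ω₀/Q = 1.989e+05 rad/s; BW = Δω/(2π) = 3.165e+04 Hz.

(a) f₀ = 2353 Hz  (b) Q = 0.07434  (c) BW = 3.165e+04 Hz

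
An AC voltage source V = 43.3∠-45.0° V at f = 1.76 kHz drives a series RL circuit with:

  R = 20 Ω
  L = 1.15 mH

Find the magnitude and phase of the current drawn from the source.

Step 1 — Angular frequency: ω = 2π·f = 2π·1760 = 1.106e+04 rad/s.
Step 2 — Component impedances:
  R: Z = R = 20 Ω
  L: Z = jωL = j·1.106e+04·0.00115 = 0 + j12.72 Ω
Step 3 — Series combination: Z_total = R + L = 20 + j12.72 Ω = 23.7∠32.5° Ω.
Step 4 — Source phasor: V = 43.3∠-45.0° V = 30.62 - j30.62 V.
Step 5 — Ohm's law: I = V / Z_total = (30.62 - j30.62) / (20 + j12.72) = 0.397 - j1.783 A.
Step 6 — Convert to polar: |I| = 1.827 A, ∠I = -77.5°.

I = 1.827∠-77.5° A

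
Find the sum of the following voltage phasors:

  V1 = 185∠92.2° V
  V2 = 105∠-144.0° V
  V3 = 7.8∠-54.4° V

Step 1 — Convert each phasor to rectangular form:
  V1 = 185·(cos(92.2°) + j·sin(92.2°)) = -7.102 + j184.9 V
  V2 = 105·(cos(-144.0°) + j·sin(-144.0°)) = -84.95 - j61.72 V
  V3 = 7.8·(cos(-54.4°) + j·sin(-54.4°)) = 4.541 - j6.342 V
Step 2 — Sum components: V_total = -87.51 + j116.8 V.
Step 3 — Convert to polar: |V_total| = 145.9 V, ∠V_total = 126.8°.

V_total = 145.9∠126.8° V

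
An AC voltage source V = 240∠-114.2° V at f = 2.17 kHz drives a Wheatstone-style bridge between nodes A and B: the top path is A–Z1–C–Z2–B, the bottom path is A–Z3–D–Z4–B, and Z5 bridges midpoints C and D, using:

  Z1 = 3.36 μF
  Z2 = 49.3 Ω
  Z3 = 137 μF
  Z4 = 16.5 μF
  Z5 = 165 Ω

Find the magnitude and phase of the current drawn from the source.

Step 1 — Angular frequency: ω = 2π·f = 2π·2170 = 1.363e+04 rad/s.
Step 2 — Component impedances:
  Z1: Z = 1/(jωC) = -j/(ω·C) = 0 - j21.83 Ω
  Z2: Z = R = 49.3 Ω
  Z3: Z = 1/(jωC) = -j/(ω·C) = 0 - j0.5354 Ω
  Z4: Z = 1/(jωC) = -j/(ω·C) = 0 - j4.445 Ω
  Z5: Z = R = 165 Ω
Step 3 — Bridge requires nodal analysis (the Z5 bridge couples midpoints C and D, so the two paths cannot be reduced to a simple series/parallel combination). Setting node B to ground and injecting 1 A at node A, the 3-node admittance system at A, C, D solves to V_A = Z_AB = 0.3727 - j4.779 Ω = 4.794∠-85.5° Ω.
Step 4 — Source phasor: V = 240∠-114.2° V = -98.38 - j218.9 V.
Step 5 — Ohm's law: I = V / Z_total = (-98.38 - j218.9) / (0.3727 - j4.779) = 43.93 - j24.01 A.
Step 6 — Convert to polar: |I| = 50.07 A, ∠I = -28.7°.

I = 50.07∠-28.7° A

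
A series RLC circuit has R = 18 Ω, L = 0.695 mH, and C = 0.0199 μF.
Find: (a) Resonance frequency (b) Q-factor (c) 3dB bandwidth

Step 1 — Resonance: ω₀ = 1/√(LC) = 1/√(0.000695·1.99e-08) = 2.689e+05 rad/s.
Step 2 — f₀ = ω₀/(2π) = 4.28e+04 Hz.
Step 3 — Series Q: Q = ω₀L/R = 2.689e+05·0.000695/18 = 10.38.
Step 4 — Bandwidth: Δω = ω₀/Q = 2.59e+04 rad/s; BW = Δω/(2π) = 4122 Hz.

(a) f₀ = 4.28e+04 Hz  (b) Q = 10.38  (c) BW = 4122 Hz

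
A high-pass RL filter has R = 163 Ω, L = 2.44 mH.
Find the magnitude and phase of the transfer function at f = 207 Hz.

Step 1 — Angular frequency: ω = 2π·207 = 1301 rad/s.
Step 2 — Transfer function: H(jω) = jωL/(R + jωL).
Step 3 — Numerator jωL = j·3.174; denominator R + jωL = 163 + j3.174.
Step 4 — H = 0.0003789 + j0.01946.
Step 5 — Magnitude: |H| = 0.01947 (-34.2 dB); phase: φ = 88.9°.

|H| = 0.01947 (-34.2 dB), φ = 88.9°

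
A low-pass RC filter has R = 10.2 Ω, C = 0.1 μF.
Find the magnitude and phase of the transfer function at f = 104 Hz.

Step 1 — Angular frequency: ω = 2π·104 = 653.5 rad/s.
Step 2 — Transfer function: H(jω) = 1/(1 + jωRC).
Step 3 — Denominator: 1 + jωRC = 1 + j·653.5·10.2·1e-07 = 1 + j0.0006665.
Step 4 — H = 1 - j0.0006665.
Step 5 — Magnitude: |H| = 1 (-0.0 dB); phase: φ = -0.0°.

|H| = 1 (-0.0 dB), φ = -0.0°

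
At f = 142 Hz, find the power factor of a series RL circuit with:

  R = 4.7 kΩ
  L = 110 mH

Step 1 — Angular frequency: ω = 2π·f = 2π·142 = 892.2 rad/s.
Step 2 — Component impedances:
  R: Z = R = 4700 Ω
  L: Z = jωL = j·892.2·0.11 = 0 + j98.14 Ω
Step 3 — Series combination: Z_total = R + L = 4700 + j98.14 Ω = 4701∠1.2° Ω.
Step 4 — Power factor: PF = cos(φ) = Re(Z)/|Z| = 4700/4701 = 0.9998.
Step 5 — Type: Im(Z) = 98.14 ⇒ lagging (phase φ = 1.2°).

PF = 0.9998 (lagging, φ = 1.2°)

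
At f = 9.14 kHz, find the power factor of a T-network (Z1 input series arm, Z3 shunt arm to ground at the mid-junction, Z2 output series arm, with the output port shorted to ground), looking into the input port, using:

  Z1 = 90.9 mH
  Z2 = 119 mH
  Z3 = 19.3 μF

Step 1 — Angular frequency: ω = 2π·f = 2π·9140 = 5.743e+04 rad/s.
Step 2 — Component impedances:
  Z1: Z = jωL = j·5.743e+04·0.0909 = 0 + j5220 Ω
  Z2: Z = jωL = j·5.743e+04·0.119 = 0 + j6834 Ω
  Z3: Z = 1/(jωC) = -j/(ω·C) = 0 - j0.9022 Ω
Step 3 — With the output port shorted to ground, the output series arm Z2 runs from the junction to ground; the shunt arm Z3 also runs from the junction to ground. They appear in parallel: Z3 || Z2 = 0 - j0.9023 Ω.
Step 4 — Series with input arm Z1: Z_in = Z1 + (Z3 || Z2) = 0 + j5219 Ω = 5219∠90.0° Ω.
Step 5 — Power factor: PF = cos(φ) = Re(Z)/|Z| = 0/5219 = 0.
Step 6 — Type: Im(Z) = 5219 ⇒ lagging (phase φ = 90.0°).

PF = 0 (lagging, φ = 90.0°)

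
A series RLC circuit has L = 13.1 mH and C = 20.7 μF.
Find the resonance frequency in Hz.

Step 1 — Resonance condition Im(Z)=0 gives ω₀ = 1/√(LC).
Step 2 — ω₀ = 1/√(0.0131·2.07e-05) = 1920 rad/s.
Step 3 — f₀ = ω₀/(2π) = 305.6 Hz.

f₀ = 305.6 Hz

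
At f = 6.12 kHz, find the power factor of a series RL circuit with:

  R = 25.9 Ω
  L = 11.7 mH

Step 1 — Angular frequency: ω = 2π·f = 2π·6120 = 3.845e+04 rad/s.
Step 2 — Component impedances:
  R: Z = R = 25.9 Ω
  L: Z = jωL = j·3.845e+04·0.0117 = 0 + j449.9 Ω
Step 3 — Series combination: Z_total = R + L = 25.9 + j449.9 Ω = 450.6∠86.7° Ω.
Step 4 — Power factor: PF = cos(φ) = Re(Z)/|Z| = 25.9/450.65 = 0.05747.
Step 5 — Type: Im(Z) = 449.9 ⇒ lagging (phase φ = 86.7°).

PF = 0.05747 (lagging, φ = 86.7°)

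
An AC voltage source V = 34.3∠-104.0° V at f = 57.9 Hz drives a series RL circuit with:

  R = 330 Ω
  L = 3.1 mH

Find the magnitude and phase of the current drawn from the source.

Step 1 — Angular frequency: ω = 2π·f = 2π·57.9 = 363.8 rad/s.
Step 2 — Component impedances:
  R: Z = R = 330 Ω
  L: Z = jωL = j·363.8·0.0031 = 0 + j1.128 Ω
Step 3 — Series combination: Z_total = R + L = 330 + j1.128 Ω = 330∠0.2° Ω.
Step 4 — Source phasor: V = 34.3∠-104.0° V = -8.298 - j33.28 V.
Step 5 — Ohm's law: I = V / Z_total = (-8.298 - j33.28) / (330 + j1.128) = -0.02549 - j0.1008 A.
Step 6 — Convert to polar: |I| = 0.1039 A, ∠I = -104.2°.

I = 0.1039∠-104.2° A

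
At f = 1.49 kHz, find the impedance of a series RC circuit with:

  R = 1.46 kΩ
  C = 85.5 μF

Step 1 — Angular frequency: ω = 2π·f = 2π·1490 = 9362 rad/s.
Step 2 — Component impedances:
  R: Z = R = 1460 Ω
  C: Z = 1/(jωC) = -j/(ω·C) = 0 - j1.249 Ω
Step 3 — Series combination: Z_total = R + C = 1460 - j1.249 Ω = 1460∠-0.0° Ω.

Z = 1460 - j1.249 Ω = 1460∠-0.0° Ω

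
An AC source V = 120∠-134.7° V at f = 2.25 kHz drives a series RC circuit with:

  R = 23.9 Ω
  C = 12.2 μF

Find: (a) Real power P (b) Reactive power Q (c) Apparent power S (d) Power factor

Step 1 — Angular frequency: ω = 2π·f = 2π·2250 = 1.414e+04 rad/s.
Step 2 — Component impedances:
  R: Z = R = 23.9 Ω
  C: Z = 1/(jωC) = -j/(ω·C) = 0 - j5.798 Ω
Step 3 — Series combination: Z_total = R + C = 23.9 - j5.798 Ω = 24.59∠-13.6° Ω.
Step 4 — Source phasor: V = 120∠-134.7° V = -84.41 - j85.3 V.
Step 5 — Current: I = V / Z = -2.518 - j4.18 A = 4.879∠-121.1° A.
Step 6 — Complex power: S = V·I* = 569 - j138 VA.
Step 7 — Real power: P = Re(S) = 569 W.
Step 8 — Reactive power: Q = Im(S) = -138 VAR.
Step 9 — Apparent power: |S| = 585.5 VA.
Step 10 — Power factor: PF = P/|S| = 0.9718 (leading).

(a) P = 569 W  (b) Q = -138 VAR  (c) S = 585.5 VA  (d) PF = 0.9718 (leading)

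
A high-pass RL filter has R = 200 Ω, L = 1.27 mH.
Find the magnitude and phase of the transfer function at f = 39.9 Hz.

Step 1 — Angular frequency: ω = 2π·39.9 = 250.7 rad/s.
Step 2 — Transfer function: H(jω) = jωL/(R + jωL).
Step 3 — Numerator jωL = j·0.3184; denominator R + jωL = 200 + j0.3184.
Step 4 — H = 2.534e-06 + j0.001592.
Step 5 — Magnitude: |H| = 0.001592 (-56.0 dB); phase: φ = 89.9°.

|H| = 0.001592 (-56.0 dB), φ = 89.9°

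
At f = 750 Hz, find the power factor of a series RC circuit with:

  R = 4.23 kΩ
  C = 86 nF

Step 1 — Angular frequency: ω = 2π·f = 2π·750 = 4712 rad/s.
Step 2 — Component impedances:
  R: Z = R = 4230 Ω
  C: Z = 1/(jωC) = -j/(ω·C) = 0 - j2468 Ω
Step 3 — Series combination: Z_total = R + C = 4230 - j2468 Ω = 4897∠-30.3° Ω.
Step 4 — Power factor: PF = cos(φ) = Re(Z)/|Z| = 4230/4897 = 0.8638.
Step 5 — Type: Im(Z) = -2468 ⇒ leading (phase φ = -30.3°).

PF = 0.8638 (leading, φ = -30.3°)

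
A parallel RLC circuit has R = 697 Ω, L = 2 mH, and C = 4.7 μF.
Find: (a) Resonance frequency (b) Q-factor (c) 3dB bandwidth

Step 1 — Resonance: ω₀ = 1/√(LC) = 1/√(0.002·4.7e-06) = 1.031e+04 rad/s.
Step 2 — f₀ = ω₀/(2π) = 1642 Hz.
Step 3 — Parallel Q: Q = R/(ω₀L) = 697/(1.031e+04·0.002) = 33.79.
Step 4 — Bandwidth: Δω = ω₀/Q = 305.3 rad/s; BW = Δω/(2π) = 48.58 Hz.

(a) f₀ = 1642 Hz  (b) Q = 33.79  (c) BW = 48.58 Hz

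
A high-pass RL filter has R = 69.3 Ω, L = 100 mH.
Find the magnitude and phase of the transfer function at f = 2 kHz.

Step 1 — Angular frequency: ω = 2π·2000 = 1.257e+04 rad/s.
Step 2 — Transfer function: H(jω) = jωL/(R + jωL).
Step 3 — Numerator jωL = j·1257; denominator R + jωL = 69.3 + j1257.
Step 4 — H = 0.997 + j0.05498.
Step 5 — Magnitude: |H| = 0.9985 (-0.0 dB); phase: φ = 3.2°.

|H| = 0.9985 (-0.0 dB), φ = 3.2°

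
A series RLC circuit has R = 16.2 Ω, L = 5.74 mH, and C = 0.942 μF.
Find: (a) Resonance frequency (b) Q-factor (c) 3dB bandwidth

Step 1 — Resonance condition Im(Z)=0 gives ω₀ = 1/√(LC).
Step 2 — ω₀ = 1/√(0.00574·9.42e-07) = 1.36e+04 rad/s.
Step 3 — f₀ = ω₀/(2π) = 2164 Hz.
Step 4 — Series Q: Q = ω₀L/R = 1.36e+04·0.00574/16.2 = 4.819.
Step 5 — 3dB bandwidth: Δω = ω₀/Q = 2822 rad/s; BW = Δω/(2π) = 449.2 Hz.

(a) f₀ = 2164 Hz  (b) Q = 4.819  (c) BW = 449.2 Hz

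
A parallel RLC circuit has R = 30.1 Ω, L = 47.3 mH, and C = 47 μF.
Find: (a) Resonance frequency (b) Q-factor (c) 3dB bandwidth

Step 1 — Resonance: ω₀ = 1/√(LC) = 1/√(0.0473·4.7e-05) = 670.7 rad/s.
Step 2 — f₀ = ω₀/(2π) = 106.7 Hz.
Step 3 — Parallel Q: Q = R/(ω₀L) = 30.1/(670.7·0.0473) = 0.9488.
Step 4 — Bandwidth: Δω = ω₀/Q = 706.9 rad/s; BW = Δω/(2π) = 112.5 Hz.

(a) f₀ = 106.7 Hz  (b) Q = 0.9488  (c) BW = 112.5 Hz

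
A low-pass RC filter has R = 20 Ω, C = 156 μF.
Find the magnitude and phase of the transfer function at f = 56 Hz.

Step 1 — Angular frequency: ω = 2π·56 = 351.9 rad/s.
Step 2 — Transfer function: H(jω) = 1/(1 + jωRC).
Step 3 — Denominator: 1 + jωRC = 1 + j·351.9·20·0.000156 = 1 + j1.098.
Step 4 — H = 0.4535 - j0.4978.
Step 5 — Magnitude: |H| = 0.6734 (-3.4 dB); phase: φ = -47.7°.

|H| = 0.6734 (-3.4 dB), φ = -47.7°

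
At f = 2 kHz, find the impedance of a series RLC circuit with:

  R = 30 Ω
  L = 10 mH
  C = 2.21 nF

Step 1 — Angular frequency: ω = 2π·f = 2π·2000 = 1.257e+04 rad/s.
Step 2 — Component impedances:
  R: Z = R = 30 Ω
  L: Z = jωL = j·1.257e+04·0.01 = 0 + j125.7 Ω
  C: Z = 1/(jωC) = -j/(ω·C) = 0 - j3.601e+04 Ω
Step 3 — Series combination: Z_total = R + L + C = 30 - j3.588e+04 Ω = 3.588e+04∠-90.0° Ω.

Z = 30 - j3.588e+04 Ω = 3.588e+04∠-90.0° Ω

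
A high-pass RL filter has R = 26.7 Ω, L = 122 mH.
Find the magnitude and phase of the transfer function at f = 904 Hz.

Step 1 — Angular frequency: ω = 2π·904 = 5680 rad/s.
Step 2 — Transfer function: H(jω) = jωL/(R + jωL).
Step 3 — Numerator jωL = j·693; denominator R + jωL = 26.7 + j693.
Step 4 — H = 0.9985 + j0.03847.
Step 5 — Magnitude: |H| = 0.9993 (-0.0 dB); phase: φ = 2.2°.

|H| = 0.9993 (-0.0 dB), φ = 2.2°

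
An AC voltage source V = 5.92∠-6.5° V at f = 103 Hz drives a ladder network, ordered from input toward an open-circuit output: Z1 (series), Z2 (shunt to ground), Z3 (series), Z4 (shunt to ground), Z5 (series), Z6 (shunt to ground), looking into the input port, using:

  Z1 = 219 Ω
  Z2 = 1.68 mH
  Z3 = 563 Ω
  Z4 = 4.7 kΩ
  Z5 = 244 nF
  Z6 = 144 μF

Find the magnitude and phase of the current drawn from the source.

Step 1 — Angular frequency: ω = 2π·f = 2π·103 = 647.2 rad/s.
Step 2 — Component impedances:
  Z1: Z = R = 219 Ω
  Z2: Z = jωL = j·647.2·0.00168 = 0 + j1.087 Ω
  Z3: Z = R = 563 Ω
  Z4: Z = R = 4700 Ω
  Z5: Z = 1/(jωC) = -j/(ω·C) = 0 - j6333 Ω
  Z6: Z = 1/(jωC) = -j/(ω·C) = 0 - j10.73 Ω
Step 3 — Ladder network (open output): work backward from the far end, alternating series and parallel combinations. Z_in = 219 + j1.087 Ω = 219∠0.3° Ω.
Step 4 — Source phasor: V = 5.92∠-6.5° V = 5.882 - j0.6702 V.
Step 5 — Ohm's law: I = V / Z_total = (5.882 - j0.6702) / (219 + j1.087) = 0.02684 - j0.003193 A.
Step 6 — Convert to polar: |I| = 0.02703 A, ∠I = -6.8°.

I = 0.02703∠-6.8° A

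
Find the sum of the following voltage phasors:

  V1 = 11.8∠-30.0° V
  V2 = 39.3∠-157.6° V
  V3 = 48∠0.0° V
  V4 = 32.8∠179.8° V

Step 1 — Convert each phasor to rectangular form:
  V1 = 11.8·(cos(-30.0°) + j·sin(-30.0°)) = 10.22 - j5.9 V
  V2 = 39.3·(cos(-157.6°) + j·sin(-157.6°)) = -36.33 - j14.98 V
  V3 = 48·(cos(0.0°) + j·sin(0.0°)) = 48 V
  V4 = 32.8·(cos(179.8°) + j·sin(179.8°)) = -32.8 + j0.1145 V
Step 2 — Sum components: V_total = -10.92 - j20.76 V.
Step 3 — Convert to polar: |V_total| = 23.46 V, ∠V_total = -117.7°.

V_total = 23.46∠-117.7° V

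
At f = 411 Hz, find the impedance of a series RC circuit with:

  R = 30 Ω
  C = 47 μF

Step 1 — Angular frequency: ω = 2π·f = 2π·411 = 2582 rad/s.
Step 2 — Component impedances:
  R: Z = R = 30 Ω
  C: Z = 1/(jωC) = -j/(ω·C) = 0 - j8.239 Ω
Step 3 — Series combination: Z_total = R + C = 30 - j8.239 Ω = 31.11∠-15.4° Ω.

Z = 30 - j8.239 Ω = 31.11∠-15.4° Ω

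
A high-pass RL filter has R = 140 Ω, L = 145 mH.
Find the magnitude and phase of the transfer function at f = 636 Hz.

Step 1 — Angular frequency: ω = 2π·636 = 3996 rad/s.
Step 2 — Transfer function: H(jω) = jωL/(R + jωL).
Step 3 — Numerator jωL = j·579.4; denominator R + jωL = 140 + j579.4.
Step 4 — H = 0.9448 + j0.2283.
Step 5 — Magnitude: |H| = 0.972 (-0.2 dB); phase: φ = 13.6°.

|H| = 0.972 (-0.2 dB), φ = 13.6°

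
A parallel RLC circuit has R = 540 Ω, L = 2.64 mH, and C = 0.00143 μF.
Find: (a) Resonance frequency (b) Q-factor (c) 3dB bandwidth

Step 1 — Resonance: ω₀ = 1/√(LC) = 1/√(0.00264·1.43e-09) = 5.147e+05 rad/s.
Step 2 — f₀ = ω₀/(2π) = 8.191e+04 Hz.
Step 3 — Parallel Q: Q = R/(ω₀L) = 540/(5.147e+05·0.00264) = 0.3974.
Step 4 — Bandwidth: Δω = ω₀/Q = 1.295e+06 rad/s; BW = Δω/(2π) = 2.061e+05 Hz.

(a) f₀ = 8.191e+04 Hz  (b) Q = 0.3974  (c) BW = 2.061e+05 Hz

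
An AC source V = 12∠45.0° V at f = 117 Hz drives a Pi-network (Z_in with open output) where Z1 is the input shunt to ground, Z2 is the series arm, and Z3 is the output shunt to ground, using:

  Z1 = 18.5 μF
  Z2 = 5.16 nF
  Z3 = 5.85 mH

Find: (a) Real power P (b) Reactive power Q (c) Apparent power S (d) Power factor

Step 1 — Angular frequency: ω = 2π·f = 2π·117 = 735.1 rad/s.
Step 2 — Component impedances:
  Z1: Z = 1/(jωC) = -j/(ω·C) = 0 - j73.53 Ω
  Z2: Z = 1/(jωC) = -j/(ω·C) = 0 - j2.636e+05 Ω
  Z3: Z = jωL = j·735.1·0.00585 = 0 + j4.301 Ω
Step 3 — With open output, the series arm Z2 and the output shunt Z3 appear in series to ground: Z2 + Z3 = 0 - j2.636e+05 Ω.
Step 4 — Parallel with input shunt Z1: Z_in = Z1 || (Z2 + Z3) = 0 - j73.51 Ω = 73.51∠-90.0° Ω.
Step 5 — Source phasor: V = 12∠45.0° V = 8.485 + j8.485 V.
Step 6 — Current: I = V / Z = -0.1154 + j0.1154 A = 0.1632∠135.0° A.
Step 7 — Complex power: S = V·I* = 0 - j1.959 VA.
Step 8 — Real power: P = Re(S) = 0 W.
Step 9 — Reactive power: Q = Im(S) = -1.959 VAR.
Step 10 — Apparent power: |S| = 1.959 VA.
Step 11 — Power factor: PF = P/|S| = 0 (leading).

(a) P = 0 W  (b) Q = -1.959 VAR  (c) S = 1.959 VA  (d) PF = 0 (leading)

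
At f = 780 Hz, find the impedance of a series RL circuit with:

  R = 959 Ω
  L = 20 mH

Step 1 — Angular frequency: ω = 2π·f = 2π·780 = 4901 rad/s.
Step 2 — Component impedances:
  R: Z = R = 959 Ω
  L: Z = jωL = j·4901·0.02 = 0 + j98.02 Ω
Step 3 — Series combination: Z_total = R + L = 959 + j98.02 Ω = 964∠5.8° Ω.

Z = 959 + j98.02 Ω = 964∠5.8° Ω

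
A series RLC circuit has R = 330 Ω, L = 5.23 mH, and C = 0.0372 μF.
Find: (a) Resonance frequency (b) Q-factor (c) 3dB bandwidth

Step 1 — Resonance condition Im(Z)=0 gives ω₀ = 1/√(LC).
Step 2 — ω₀ = 1/√(0.00523·3.72e-08) = 7.169e+04 rad/s.
Step 3 — f₀ = ω₀/(2π) = 1.141e+04 Hz.
Step 4 — Series Q: Q = ω₀L/R = 7.169e+04·0.00523/330 = 1.136.
Step 5 — 3dB bandwidth: Δω = ω₀/Q = 6.31e+04 rad/s; BW = Δω/(2π) = 1.004e+04 Hz.

(a) f₀ = 1.141e+04 Hz  (b) Q = 1.136  (c) BW = 1.004e+04 Hz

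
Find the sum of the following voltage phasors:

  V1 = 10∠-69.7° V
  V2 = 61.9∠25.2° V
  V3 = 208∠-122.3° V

Step 1 — Convert each phasor to rectangular form:
  V1 = 10·(cos(-69.7°) + j·sin(-69.7°)) = 3.469 - j9.379 V
  V2 = 61.9·(cos(25.2°) + j·sin(25.2°)) = 56.01 + j26.36 V
  V3 = 208·(cos(-122.3°) + j·sin(-122.3°)) = -111.1 - j175.8 V
Step 2 — Sum components: V_total = -51.67 - j158.8 V.
Step 3 — Convert to polar: |V_total| = 167 V, ∠V_total = -108.0°.

V_total = 167∠-108.0° V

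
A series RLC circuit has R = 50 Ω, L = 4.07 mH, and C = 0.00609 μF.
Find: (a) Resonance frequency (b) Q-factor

Step 1 — Resonance condition Im(Z)=0 gives ω₀ = 1/√(LC).
Step 2 — ω₀ = 1/√(0.00407·6.09e-09) = 2.009e+05 rad/s.
Step 3 — f₀ = ω₀/(2π) = 3.197e+04 Hz.
Step 4 — Series Q: Q = ω₀L/R = 2.009e+05·0.00407/50 = 16.35.

(a) f₀ = 3.197e+04 Hz  (b) Q = 16.35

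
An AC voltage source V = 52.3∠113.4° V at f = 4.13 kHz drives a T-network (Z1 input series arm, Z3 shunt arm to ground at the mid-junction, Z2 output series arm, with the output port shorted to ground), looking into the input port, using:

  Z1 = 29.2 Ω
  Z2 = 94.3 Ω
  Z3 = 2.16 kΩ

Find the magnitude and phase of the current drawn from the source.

Step 1 — Angular frequency: ω = 2π·f = 2π·4130 = 2.595e+04 rad/s.
Step 2 — Component impedances:
  Z1: Z = R = 29.2 Ω
  Z2: Z = R = 94.3 Ω
  Z3: Z = R = 2160 Ω
Step 3 — With the output port shorted to ground, the output series arm Z2 runs from the junction to ground; the shunt arm Z3 also runs from the junction to ground. They appear in parallel: Z3 || Z2 = 90.36 Ω.
Step 4 — Series with input arm Z1: Z_in = Z1 + (Z3 || Z2) = 119.6 Ω = 119.6∠0.0° Ω.
Step 5 — Source phasor: V = 52.3∠113.4° V = -20.77 + j48 V.
Step 6 — Ohm's law: I = V / Z_total = (-20.77 + j48) / (119.6) = -0.1737 + j0.4015 A.
Step 7 — Convert to polar: |I| = 0.4375 A, ∠I = 113.4°.

I = 0.4375∠113.4° A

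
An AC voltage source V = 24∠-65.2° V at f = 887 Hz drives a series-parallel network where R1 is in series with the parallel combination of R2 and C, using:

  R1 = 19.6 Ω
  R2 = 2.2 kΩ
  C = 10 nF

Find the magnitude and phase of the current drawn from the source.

Step 1 — Angular frequency: ω = 2π·f = 2π·887 = 5573 rad/s.
Step 2 — Component impedances:
  R1: Z = R = 19.6 Ω
  R2: Z = R = 2200 Ω
  C: Z = 1/(jωC) = -j/(ω·C) = 0 - j1.794e+04 Ω
Step 3 — Parallel branch: R2 || C = 1/(1/R2 + 1/C) = 2167 - j265.7 Ω.
Step 4 — Series with R1: Z_total = R1 + (R2 || C) = 2187 - j265.7 Ω = 2203∠-6.9° Ω.
Step 5 — Source phasor: V = 24∠-65.2° V = 10.07 - j21.79 V.
Step 6 — Ohm's law: I = V / Z_total = (10.07 - j21.79) / (2187 - j265.7) = 0.005729 - j0.009266 A.
Step 7 — Convert to polar: |I| = 0.01089 A, ∠I = -58.3°.

I = 0.01089∠-58.3° A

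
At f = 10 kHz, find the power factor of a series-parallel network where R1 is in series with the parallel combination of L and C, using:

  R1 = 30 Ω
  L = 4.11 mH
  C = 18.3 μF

Step 1 — Angular frequency: ω = 2π·f = 2π·1e+04 = 6.283e+04 rad/s.
Step 2 — Component impedances:
  R1: Z = R = 30 Ω
  L: Z = jωL = j·6.283e+04·0.00411 = 0 + j258.2 Ω
  C: Z = 1/(jωC) = -j/(ω·C) = 0 - j0.8697 Ω
Step 3 — Parallel branch: L || C = 1/(1/L + 1/C) = 0 - j0.8726 Ω.
Step 4 — Series with R1: Z_total = R1 + (L || C) = 30 - j0.8726 Ω = 30.01∠-1.7° Ω.
Step 5 — Power factor: PF = cos(φ) = Re(Z)/|Z| = 30/30.013 = 0.9996.
Step 6 — Type: Im(Z) = -0.8726 ⇒ leading (phase φ = -1.7°).

PF = 0.9996 (leading, φ = -1.7°)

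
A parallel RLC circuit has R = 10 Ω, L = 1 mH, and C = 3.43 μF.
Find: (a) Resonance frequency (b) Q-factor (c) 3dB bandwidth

Step 1 — Resonance: ω₀ = 1/√(LC) = 1/√(0.001·3.43e-06) = 1.707e+04 rad/s.
Step 2 — f₀ = ω₀/(2π) = 2718 Hz.
Step 3 — Parallel Q: Q = R/(ω₀L) = 10/(1.707e+04·0.001) = 0.5857.
Step 4 — Bandwidth: Δω = ω₀/Q = 2.915e+04 rad/s; BW = Δω/(2π) = 4640 Hz.

(a) f₀ = 2718 Hz  (b) Q = 0.5857  (c) BW = 4640 Hz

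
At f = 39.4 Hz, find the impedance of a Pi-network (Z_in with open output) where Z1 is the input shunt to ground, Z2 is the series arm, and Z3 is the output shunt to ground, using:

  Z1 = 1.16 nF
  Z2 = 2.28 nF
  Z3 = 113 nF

Step 1 — Angular frequency: ω = 2π·f = 2π·39.4 = 247.6 rad/s.
Step 2 — Component impedances:
  Z1: Z = 1/(jωC) = -j/(ω·C) = 0 - j3.482e+06 Ω
  Z2: Z = 1/(jωC) = -j/(ω·C) = 0 - j1.772e+06 Ω
  Z3: Z = 1/(jωC) = -j/(ω·C) = 0 - j3.575e+04 Ω
Step 3 — With open output, the series arm Z2 and the output shunt Z3 appear in series to ground: Z2 + Z3 = 0 - j1.807e+06 Ω.
Step 4 — Parallel with input shunt Z1: Z_in = Z1 || (Z2 + Z3) = 0 - j1.19e+06 Ω = 1.19e+06∠-90.0° Ω.

Z = 0 - j1.19e+06 Ω = 1.19e+06∠-90.0° Ω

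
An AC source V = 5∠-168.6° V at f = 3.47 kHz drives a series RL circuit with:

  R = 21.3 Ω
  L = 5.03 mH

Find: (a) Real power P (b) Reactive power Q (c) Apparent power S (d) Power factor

Step 1 — Angular frequency: ω = 2π·f = 2π·3470 = 2.18e+04 rad/s.
Step 2 — Component impedances:
  R: Z = R = 21.3 Ω
  L: Z = jωL = j·2.18e+04·0.00503 = 0 + j109.7 Ω
Step 3 — Series combination: Z_total = R + L = 21.3 + j109.7 Ω = 111.7∠79.0° Ω.
Step 4 — Source phasor: V = 5∠-168.6° V = -4.901 - j0.9883 V.
Step 5 — Current: I = V / Z = -0.01705 + j0.04138 A = 0.04476∠112.4° A.
Step 6 — Complex power: S = V·I* = 0.04267 + j0.2197 VA.
Step 7 — Real power: P = Re(S) = 0.04267 W.
Step 8 — Reactive power: Q = Im(S) = 0.2197 VAR.
Step 9 — Apparent power: |S| = 0.2238 VA.
Step 10 — Power factor: PF = P/|S| = 0.1907 (lagging).

(a) P = 0.04267 W  (b) Q = 0.2197 VAR  (c) S = 0.2238 VA  (d) PF = 0.1907 (lagging)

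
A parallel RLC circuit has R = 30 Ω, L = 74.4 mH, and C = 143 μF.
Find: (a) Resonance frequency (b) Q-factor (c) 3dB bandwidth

Step 1 — Resonance: ω₀ = 1/√(LC) = 1/√(0.0744·0.000143) = 306.6 rad/s.
Step 2 — f₀ = ω₀/(2π) = 48.79 Hz.
Step 3 — Parallel Q: Q = R/(ω₀L) = 30/(306.6·0.0744) = 1.315.
Step 4 — Bandwidth: Δω = ω₀/Q = 233.1 rad/s; BW = Δω/(2π) = 37.1 Hz.

(a) f₀ = 48.79 Hz  (b) Q = 1.315  (c) BW = 37.1 Hz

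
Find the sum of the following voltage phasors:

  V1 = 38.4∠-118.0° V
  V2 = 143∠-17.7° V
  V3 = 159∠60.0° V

Step 1 — Convert each phasor to rectangular form:
  V1 = 38.4·(cos(-118.0°) + j·sin(-118.0°)) = -18.03 - j33.91 V
  V2 = 143·(cos(-17.7°) + j·sin(-17.7°)) = 136.2 - j43.48 V
  V3 = 159·(cos(60.0°) + j·sin(60.0°)) = 79.5 + j137.7 V
Step 2 — Sum components: V_total = 197.7 + j60.32 V.
Step 3 — Convert to polar: |V_total| = 206.7 V, ∠V_total = 17.0°.

V_total = 206.7∠17.0° V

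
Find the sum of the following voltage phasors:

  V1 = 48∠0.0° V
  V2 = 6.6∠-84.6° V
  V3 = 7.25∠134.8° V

Step 1 — Convert each phasor to rectangular form:
  V1 = 48·(cos(0.0°) + j·sin(0.0°)) = 48 V
  V2 = 6.6·(cos(-84.6°) + j·sin(-84.6°)) = 0.6211 - j6.571 V
  V3 = 7.25·(cos(134.8°) + j·sin(134.8°)) = -5.109 + j5.144 V
Step 2 — Sum components: V_total = 43.51 - j1.426 V.
Step 3 — Convert to polar: |V_total| = 43.54 V, ∠V_total = -1.9°.

V_total = 43.54∠-1.9° V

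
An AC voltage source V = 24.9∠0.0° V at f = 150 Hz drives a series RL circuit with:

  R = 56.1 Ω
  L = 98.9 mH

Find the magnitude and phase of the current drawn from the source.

Step 1 — Angular frequency: ω = 2π·f = 2π·150 = 942.5 rad/s.
Step 2 — Component impedances:
  R: Z = R = 56.1 Ω
  L: Z = jωL = j·942.5·0.0989 = 0 + j93.21 Ω
Step 3 — Series combination: Z_total = R + L = 56.1 + j93.21 Ω = 108.8∠59.0° Ω.
Step 4 — Source phasor: V = 24.9∠0.0° V = 24.9 V.
Step 5 — Ohm's law: I = V / Z_total = (24.9) / (56.1 + j93.21) = 0.118 - j0.1961 A.
Step 6 — Convert to polar: |I| = 0.2289 A, ∠I = -59.0°.

I = 0.2289∠-59.0° A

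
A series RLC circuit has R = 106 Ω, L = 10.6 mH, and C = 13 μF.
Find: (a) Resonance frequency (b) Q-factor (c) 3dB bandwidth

Step 1 — Resonance: ω₀ = 1/√(LC) = 1/√(0.0106·1.3e-05) = 2694 rad/s.
Step 2 — f₀ = ω₀/(2π) = 428.7 Hz.
Step 3 — Series Q: Q = ω₀L/R = 2694·0.0106/106 = 0.2694.
Step 4 — Bandwidth: Δω = ω₀/Q = 1e+04 rad/s; BW = Δω/(2π) = 1592 Hz.

(a) f₀ = 428.7 Hz  (b) Q = 0.2694  (c) BW = 1592 Hz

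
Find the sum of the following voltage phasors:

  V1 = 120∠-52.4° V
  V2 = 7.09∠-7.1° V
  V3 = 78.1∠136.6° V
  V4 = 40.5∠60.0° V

Step 1 — Convert each phasor to rectangular form:
  V1 = 120·(cos(-52.4°) + j·sin(-52.4°)) = 73.22 - j95.07 V
  V2 = 7.09·(cos(-7.1°) + j·sin(-7.1°)) = 7.036 - j0.8763 V
  V3 = 78.1·(cos(136.6°) + j·sin(136.6°)) = -56.75 + j53.66 V
  V4 = 40.5·(cos(60.0°) + j·sin(60.0°)) = 20.25 + j35.07 V
Step 2 — Sum components: V_total = 43.76 - j7.216 V.
Step 3 — Convert to polar: |V_total| = 44.35 V, ∠V_total = -9.4°.

V_total = 44.35∠-9.4° V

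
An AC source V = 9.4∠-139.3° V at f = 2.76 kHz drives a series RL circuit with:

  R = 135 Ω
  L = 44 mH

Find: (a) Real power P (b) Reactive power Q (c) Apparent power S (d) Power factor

Step 1 — Angular frequency: ω = 2π·f = 2π·2760 = 1.734e+04 rad/s.
Step 2 — Component impedances:
  R: Z = R = 135 Ω
  L: Z = jωL = j·1.734e+04·0.044 = 0 + j763 Ω
Step 3 — Series combination: Z_total = R + L = 135 + j763 Ω = 774.9∠80.0° Ω.
Step 4 — Source phasor: V = 9.4∠-139.3° V = -7.126 - j6.13 V.
Step 5 — Current: I = V / Z = -0.009392 + j0.007678 A = 0.01213∠140.7° A.
Step 6 — Complex power: S = V·I* = 0.01987 + j0.1123 VA.
Step 7 — Real power: P = Re(S) = 0.01987 W.
Step 8 — Reactive power: Q = Im(S) = 0.1123 VAR.
Step 9 — Apparent power: |S| = 0.114 VA.
Step 10 — Power factor: PF = P/|S| = 0.1742 (lagging).

(a) P = 0.01987 W  (b) Q = 0.1123 VAR  (c) S = 0.114 VA  (d) PF = 0.1742 (lagging)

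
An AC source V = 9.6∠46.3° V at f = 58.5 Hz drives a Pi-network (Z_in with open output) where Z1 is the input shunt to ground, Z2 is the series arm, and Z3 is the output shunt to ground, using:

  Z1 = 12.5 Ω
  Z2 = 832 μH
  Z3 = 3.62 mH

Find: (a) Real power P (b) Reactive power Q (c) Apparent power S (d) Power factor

Step 1 — Angular frequency: ω = 2π·f = 2π·58.5 = 367.6 rad/s.
Step 2 — Component impedances:
  Z1: Z = R = 12.5 Ω
  Z2: Z = jωL = j·367.6·0.000832 = 0 + j0.3058 Ω
  Z3: Z = jωL = j·367.6·0.00362 = 0 + j1.331 Ω
Step 3 — With open output, the series arm Z2 and the output shunt Z3 appear in series to ground: Z2 + Z3 = 0 + j1.636 Ω.
Step 4 — Parallel with input shunt Z1: Z_in = Z1 || (Z2 + Z3) = 0.2106 + j1.609 Ω = 1.623∠82.5° Ω.
Step 5 — Source phasor: V = 9.6∠46.3° V = 6.632 + j6.94 V.
Step 6 — Current: I = V / Z = 4.772 - j3.498 A = 5.917∠-36.2° A.
Step 7 — Complex power: S = V·I* = 7.373 + j56.32 VA.
Step 8 — Real power: P = Re(S) = 7.373 W.
Step 9 — Reactive power: Q = Im(S) = 56.32 VAR.
Step 10 — Apparent power: |S| = 56.8 VA.
Step 11 — Power factor: PF = P/|S| = 0.1298 (lagging).

(a) P = 7.373 W  (b) Q = 56.32 VAR  (c) S = 56.8 VA  (d) PF = 0.1298 (lagging)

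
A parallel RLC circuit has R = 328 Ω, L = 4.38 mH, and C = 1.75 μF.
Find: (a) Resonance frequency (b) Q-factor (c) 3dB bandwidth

Step 1 — Resonance: ω₀ = 1/√(LC) = 1/√(0.00438·1.75e-06) = 1.142e+04 rad/s.
Step 2 — f₀ = ω₀/(2π) = 1818 Hz.
Step 3 — Parallel Q: Q = R/(ω₀L) = 328/(1.142e+04·0.00438) = 6.556.
Step 4 — Bandwidth: Δω = ω₀/Q = 1742 rad/s; BW = Δω/(2π) = 277.3 Hz.

(a) f₀ = 1818 Hz  (b) Q = 6.556  (c) BW = 277.3 Hz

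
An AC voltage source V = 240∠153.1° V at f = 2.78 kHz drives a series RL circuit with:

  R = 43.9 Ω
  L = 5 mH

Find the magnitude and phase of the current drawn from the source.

Step 1 — Angular frequency: ω = 2π·f = 2π·2780 = 1.747e+04 rad/s.
Step 2 — Component impedances:
  R: Z = R = 43.9 Ω
  L: Z = jωL = j·1.747e+04·0.005 = 0 + j87.34 Ω
Step 3 — Series combination: Z_total = R + L = 43.9 + j87.34 Ω = 97.75∠63.3° Ω.
Step 4 — Source phasor: V = 240∠153.1° V = -214 + j108.6 V.
Step 5 — Ohm's law: I = V / Z_total = (-214 + j108.6) / (43.9 + j87.34) = 0.009144 + j2.455 A.
Step 6 — Convert to polar: |I| = 2.455 A, ∠I = 89.8°.

I = 2.455∠89.8° A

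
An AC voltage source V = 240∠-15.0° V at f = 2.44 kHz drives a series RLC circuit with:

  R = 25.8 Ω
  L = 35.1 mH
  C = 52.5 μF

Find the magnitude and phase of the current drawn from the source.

Step 1 — Angular frequency: ω = 2π·f = 2π·2440 = 1.533e+04 rad/s.
Step 2 — Component impedances:
  R: Z = R = 25.8 Ω
  L: Z = jωL = j·1.533e+04·0.0351 = 0 + j538.1 Ω
  C: Z = 1/(jωC) = -j/(ω·C) = 0 - j1.242 Ω
Step 3 — Series combination: Z_total = R + L + C = 25.8 + j536.9 Ω = 537.5∠87.2° Ω.
Step 4 — Source phasor: V = 240∠-15.0° V = 231.8 - j62.12 V.
Step 5 — Ohm's law: I = V / Z_total = (231.8 - j62.12) / (25.8 + j536.9) = -0.09473 - j0.4364 A.
Step 6 — Convert to polar: |I| = 0.4465 A, ∠I = -102.2°.

I = 0.4465∠-102.2° A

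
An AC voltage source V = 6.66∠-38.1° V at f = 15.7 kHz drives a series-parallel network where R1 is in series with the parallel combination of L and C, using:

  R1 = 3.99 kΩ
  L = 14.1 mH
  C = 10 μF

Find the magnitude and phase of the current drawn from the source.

Step 1 — Angular frequency: ω = 2π·f = 2π·1.57e+04 = 9.865e+04 rad/s.
Step 2 — Component impedances:
  R1: Z = R = 3990 Ω
  L: Z = jωL = j·9.865e+04·0.0141 = 0 + j1391 Ω
  C: Z = 1/(jωC) = -j/(ω·C) = 0 - j1.014 Ω
Step 3 — Parallel branch: L || C = 1/(1/L + 1/C) = 0 - j1.014 Ω.
Step 4 — Series with R1: Z_total = R1 + (L || C) = 3990 - j1.014 Ω = 3990∠-0.0° Ω.
Step 5 — Source phasor: V = 6.66∠-38.1° V = 5.241 - j4.109 V.
Step 6 — Ohm's law: I = V / Z_total = (5.241 - j4.109) / (3990 - j1.014) = 0.001314 - j0.00103 A.
Step 7 — Convert to polar: |I| = 0.001669 A, ∠I = -38.1°.

I = 0.001669∠-38.1° A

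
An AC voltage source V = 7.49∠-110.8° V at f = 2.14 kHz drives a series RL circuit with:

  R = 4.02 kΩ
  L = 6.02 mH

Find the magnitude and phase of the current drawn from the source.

Step 1 — Angular frequency: ω = 2π·f = 2π·2140 = 1.345e+04 rad/s.
Step 2 — Component impedances:
  R: Z = R = 4020 Ω
  L: Z = jωL = j·1.345e+04·0.00602 = 0 + j80.95 Ω
Step 3 — Series combination: Z_total = R + L = 4020 + j80.95 Ω = 4021∠1.2° Ω.
Step 4 — Source phasor: V = 7.49∠-110.8° V = -2.66 - j7.002 V.
Step 5 — Ohm's law: I = V / Z_total = (-2.66 - j7.002) / (4020 + j80.95) = -0.0006964 - j0.001728 A.
Step 6 — Convert to polar: |I| = 0.001863 A, ∠I = -112.0°.

I = 0.001863∠-112.0° A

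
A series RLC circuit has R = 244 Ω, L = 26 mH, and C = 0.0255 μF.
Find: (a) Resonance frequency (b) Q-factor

Step 1 — Resonance condition Im(Z)=0 gives ω₀ = 1/√(LC).
Step 2 — ω₀ = 1/√(0.026·2.55e-08) = 3.884e+04 rad/s.
Step 3 — f₀ = ω₀/(2π) = 6181 Hz.
Step 4 — Series Q: Q = ω₀L/R = 3.884e+04·0.026/244 = 4.138.

(a) f₀ = 6181 Hz  (b) Q = 4.138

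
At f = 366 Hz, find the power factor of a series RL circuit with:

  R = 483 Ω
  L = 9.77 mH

Step 1 — Angular frequency: ω = 2π·f = 2π·366 = 2300 rad/s.
Step 2 — Component impedances:
  R: Z = R = 483 Ω
  L: Z = jωL = j·2300·0.00977 = 0 + j22.47 Ω
Step 3 — Series combination: Z_total = R + L = 483 + j22.47 Ω = 483.5∠2.7° Ω.
Step 4 — Power factor: PF = cos(φ) = Re(Z)/|Z| = 483/483.52 = 0.9989.
Step 5 — Type: Im(Z) = 22.47 ⇒ lagging (phase φ = 2.7°).

PF = 0.9989 (lagging, φ = 2.7°)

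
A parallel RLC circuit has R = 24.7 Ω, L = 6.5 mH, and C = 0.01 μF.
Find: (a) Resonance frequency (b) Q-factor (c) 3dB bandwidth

Step 1 — Resonance: ω₀ = 1/√(LC) = 1/√(0.0065·1e-08) = 1.24e+05 rad/s.
Step 2 — f₀ = ω₀/(2π) = 1.974e+04 Hz.
Step 3 — Parallel Q: Q = R/(ω₀L) = 24.7/(1.24e+05·0.0065) = 0.03064.
Step 4 — Bandwidth: Δω = ω₀/Q = 4.049e+06 rad/s; BW = Δω/(2π) = 6.444e+05 Hz.

(a) f₀ = 1.974e+04 Hz  (b) Q = 0.03064  (c) BW = 6.444e+05 Hz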